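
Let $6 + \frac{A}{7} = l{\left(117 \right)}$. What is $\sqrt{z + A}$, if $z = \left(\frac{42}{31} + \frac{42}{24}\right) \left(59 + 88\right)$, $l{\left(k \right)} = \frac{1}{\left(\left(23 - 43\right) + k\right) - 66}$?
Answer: $\frac{\sqrt{1593865}}{62} \approx 20.363$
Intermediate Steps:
$l{\left(k \right)} = \frac{1}{-86 + k}$ ($l{\left(k \right)} = \frac{1}{\left(-20 + k\right) - 66} = \frac{1}{-86 + k}$)
$A = - \frac{1295}{31}$ ($A = -42 + \frac{7}{-86 + 117} = -42 + \frac{7}{31} = - \frac{1295}{31} \approx -41.774$)
$z = \frac{56595}{124}$ ($z = \left(42 \cdot \frac{1}{31} + 42 \cdot \frac{1}{24}\right) 147 = \left(\frac{42}{31} + \frac{7}{4}\right) 147 = \frac{385}{124} \cdot 147 = \frac{56595}{124} \approx 456.41$)
$\sqrt{z + A} = \sqrt{\frac{56595}{124} - \frac{1295}{31}} = \sqrt{\frac{51415}{124}} = \frac{\sqrt{1593865}}{62}$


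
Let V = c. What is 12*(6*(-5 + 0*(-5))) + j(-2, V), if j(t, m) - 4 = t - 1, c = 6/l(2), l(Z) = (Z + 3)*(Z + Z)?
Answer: -359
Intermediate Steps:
l(Z) = 2*Z*(3 + Z) (l(Z) = (3 + Z)*(2*Z) = 2*Z*(3 + Z))
c = 3/10 (c = 6/((2*2*(3 + 2))) = 6/((2*2*5)) = 6/20 = 6*(1/20) = 3/10 ≈ 0.30000)
V = 3/10 ≈ 0.30000
j(t, m) = 3 + t (j(t, m) = 4 + (t - 1) = 4 + (-1 + t) = 3 + t)
12*(6*(-5 + 0*(-5))) + j(-2, V) = 12*(6*(-5 + 0*(-5))) + (3 - 2) = 12*(6*(-5 + 0)) + 1 = 12*(6*(-5)) + 1 = 12*(-30) + 1 = -360 + 1 = -359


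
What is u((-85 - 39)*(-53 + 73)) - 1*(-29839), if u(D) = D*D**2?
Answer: -15252962161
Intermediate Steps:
u(D) = D**3
u((-85 - 39)*(-53 + 73)) - 1*(-29839) = ((-85 - 39)*(-53 + 73))**3 - 1*(-29839) = (-124*20)**3 + 29839 = (-2480)**3 + 29839 = -15252992000 + 29839 = -15252962161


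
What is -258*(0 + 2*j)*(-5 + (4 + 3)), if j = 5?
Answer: -5160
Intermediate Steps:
-258*(0 + 2*j)*(-5 + (4 + 3)) = -258*(0 + 2*5)*(-5 + (4 + 3)) = -258*(0 + 10)*(-5 + 7) = -2580*2 = -258*20 = -5160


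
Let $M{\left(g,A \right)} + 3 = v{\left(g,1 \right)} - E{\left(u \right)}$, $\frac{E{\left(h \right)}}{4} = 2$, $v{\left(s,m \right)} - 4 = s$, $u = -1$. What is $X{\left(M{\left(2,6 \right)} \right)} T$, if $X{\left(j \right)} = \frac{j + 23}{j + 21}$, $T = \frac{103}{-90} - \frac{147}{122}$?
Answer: $- \frac{6449}{2440} \approx -2.643$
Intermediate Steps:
$v{\left(s,m \right)} = 4 + s$
$T = - \frac{6449}{2745}$ ($T = 103 \left(- \frac{1}{90}\right) - \frac{147}{122} = - \frac{103}{90} - \frac{147}{122} = - \frac{6449}{2745} \approx -2.3494$)
$E{\left(h \right)} = 8$ ($E{\left(h \right)} = 4 \cdot 2 = 8$)
$M{\left(g,A \right)} = -7 + g$ ($M{\left(g,A \right)} = -3 + \left(\left(4 + g\right) - 8\right) = -3 + \left(-4 + g\right) = -7 + g$)
$X{\left(j \right)} = \frac{23 + j}{21 + j}$
$X{\left(M{\left(2,6 \right)} \right)} T = \frac{23 + \left(-7 + 2\right)}{21 + \left(-7 + 2\right)} \left(- \frac{6449}{2745}\right) = \frac{23 - 5}{21 - 5} \left(- \frac{6449}{2745}\right) = \frac{1}{16} \cdot 18 \left(- \frac{6449}{2745}\right) = \frac{9}{8} \left(- \frac{6449}{2745}\right) = - \frac{6449}{2440}$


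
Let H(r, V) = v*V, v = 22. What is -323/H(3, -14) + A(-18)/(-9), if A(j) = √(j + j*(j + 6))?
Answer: 323/308 - √22/3 ≈ -0.51477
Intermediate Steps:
A(j) = √(j + j*(6 + j))
H(r, V) = 22*V
-323/H(3, -14) + A(-18)/(-9) = -323/(22*(-14)) + √(-18*(7 - 18))/(-9) = -323/(-308) + √(-18*(-11))*(-⅑) = -323*(-1/308) + √198*(-⅑) = 323/308 + (3*√22)*(-⅑) = 323/308 - √22/3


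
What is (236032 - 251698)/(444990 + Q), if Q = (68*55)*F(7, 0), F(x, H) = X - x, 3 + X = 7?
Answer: -2611/72295 ≈ -0.036116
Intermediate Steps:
X = 4 (X = -3 + 7 = 4)
F(x, H) = 4 - x
Q = -11220 (Q = (68*55)*(4 - 1*7) = 3740*(4 - 7) = 3740*(-3) = -11220)
(236032 - 251698)/(444990 + Q) = (236032 - 251698)/(444990 - 11220) = -15666/433770 = -15666*1/433770 = -2611/72295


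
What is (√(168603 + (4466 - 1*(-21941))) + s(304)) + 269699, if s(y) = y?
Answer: 270003 + √195010 ≈ 2.7044e+5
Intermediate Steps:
(√(168603 + (4466 - 1*(-21941))) + s(304)) + 269699 = (√(168603 + (4466 - 1*(-21941))) + 304) + 269699 = (√(168603 + (4466 + 21941)) + 304) + 269699 = (√(168603 + 26407) + 304) + 269699 = (√195010 + 304) + 269699 = (304 + √195010) + 269699 = 270003 + √195010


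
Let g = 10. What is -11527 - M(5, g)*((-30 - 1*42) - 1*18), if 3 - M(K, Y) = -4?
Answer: -10897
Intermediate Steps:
M(K, Y) = 7 (M(K, Y) = 3 - 1*(-4) = 3 + 4 = 7)
-11527 - M(5, g)*((-30 - 1*42) - 1*18) = -11527 - 7*((-30 - 1*42) - 1*18) = -11527 - 7*((-30 - 42) - 18) = -11527 - 7*(-72 - 18) = -11527 - 7*(-90) = -11527 - 1*(-630) = -11527 + 630 = -10897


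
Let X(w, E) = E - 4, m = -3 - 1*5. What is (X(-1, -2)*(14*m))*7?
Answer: 4704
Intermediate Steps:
m = -8 (m = -3 - 5 = -8)
X(w, E) = -4 + E
(X(-1, -2)*(14*m))*7 = ((-4 - 2)*(14*(-8)))*7 = -6*(-112)*7 = 672*7 = 4704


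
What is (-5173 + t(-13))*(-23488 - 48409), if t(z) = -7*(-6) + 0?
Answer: 368903507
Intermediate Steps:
t(z) = 42 (t(z) = 42 + 0 = 42)
(-5173 + t(-13))*(-23488 - 48409) = (-5173 + 42)*(-23488 - 48409) = -5131*(-71897) = 368903507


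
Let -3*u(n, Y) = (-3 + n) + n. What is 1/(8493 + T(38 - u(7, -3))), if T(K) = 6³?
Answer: 1/8709 ≈ 0.00011482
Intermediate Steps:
u(n, Y) = 1 - 2*n/3 (u(n, Y) = -((-3 + n) + n)/3 = -(-3 + 2*n)/3 = 1 - 2*n/3)
T(K) = 216
1/(8493 + T(38 - u(7, -3))) = 1/(8493 + 216) = 1/8709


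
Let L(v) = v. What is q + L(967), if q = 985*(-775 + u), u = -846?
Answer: -1595718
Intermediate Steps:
q = -1596685 (q = 985*(-775 - 846) = 985*(-1621) = -1596685)
q + L(967) = -1596685 + 967 = -1595718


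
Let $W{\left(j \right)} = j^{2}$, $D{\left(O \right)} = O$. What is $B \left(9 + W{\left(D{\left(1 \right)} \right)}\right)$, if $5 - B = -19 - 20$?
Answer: $440$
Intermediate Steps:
$B = 44$ ($B = 5 - \left(-19 - 20\right) = 5 - -39 = 5 + 39 = 44$)
$B \left(9 + W{\left(D{\left(1 \right)} \right)}\right) = 44 \left(9 + 1^{2}\right) = 44 \left(9 + 1\right) = 44 \cdot 10 = 440$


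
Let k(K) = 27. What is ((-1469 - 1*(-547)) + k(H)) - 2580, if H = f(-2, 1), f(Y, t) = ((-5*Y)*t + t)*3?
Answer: -3475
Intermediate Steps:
f(Y, t) = 3*t - 15*Y*t (f(Y, t) = (-5*Y*t + t)*3 = (t - 5*Y*t)*3 = 3*t - 15*Y*t)
H = 33 (H = 3*1*(1 - 5*(-2)) = 3*1*(1 + 10) = 3*1*11 = 33)
((-1469 - 1*(-547)) + k(H)) - 2580 = ((-1469 - 1*(-547)) + 27) - 2580 = ((-1469 + 547) + 27) - 2580 = (-922 + 27) - 2580 = -895 - 2580 = -3475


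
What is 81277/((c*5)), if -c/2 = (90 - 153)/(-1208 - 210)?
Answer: -8232199/45 ≈ -1.8294e+5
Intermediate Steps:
c = -63/709 (c = -2*(90 - 153)/(-1208 - 210) = -(-126)/(-1418) = -(-126)*(-1)/1418 = -2*63/1418 = -63/709 ≈ -0.088858)
81277/((c*5)) = 81277/((-63/709*5)) = 81277/(-315/709) = 81277*(-709/315) = -8232199/45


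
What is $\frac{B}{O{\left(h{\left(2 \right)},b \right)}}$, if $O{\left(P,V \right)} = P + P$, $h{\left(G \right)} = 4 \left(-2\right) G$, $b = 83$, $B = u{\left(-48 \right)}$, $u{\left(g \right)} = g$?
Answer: $\frac{3}{2} \approx 1.5$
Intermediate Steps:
$B = -48$
$h{\left(G \right)} = - 8 G$
$O{\left(P,V \right)} = 2 P$
$\frac{B}{O{\left(h{\left(2 \right)},b \right)}} = - \frac{48}{2 \left(\left(-8\right) 2\right)} = - \frac{48}{2 \left(-16\right)} = - \frac{48}{-32} = \left(-48\right) \left(- \frac{1}{32}\right) = \frac{3}{2}$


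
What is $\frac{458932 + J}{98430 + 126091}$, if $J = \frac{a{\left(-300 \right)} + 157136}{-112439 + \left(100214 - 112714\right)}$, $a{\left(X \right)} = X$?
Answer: $\frac{57338348312}{28051429219} \approx 2.044$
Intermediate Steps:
$J = - \frac{156836}{124939}$ ($J = \frac{-300 + 157136}{-112439 + \left(100214 - 112714\right)} = \frac{156836}{-112439 - 12500} = \frac{156836}{-124939} = 156836 \left(- \frac{1}{124939}\right) = - \frac{156836}{124939} \approx -1.2553$)
$\frac{458932 + J}{98430 + 126091} = \frac{458932 - \frac{156836}{124939}}{98430 + 126091} = \frac{57338348312}{124939 \cdot 224521} = \frac{57338348312}{124939} \cdot \frac{1}{224521} = \frac{57338348312}{28051429219}$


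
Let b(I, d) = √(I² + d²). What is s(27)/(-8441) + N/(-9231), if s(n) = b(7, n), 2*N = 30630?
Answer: -5105/3077 - √778/8441 ≈ -1.6624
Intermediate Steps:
N = 15315 (N = (½)*30630 = 15315)
s(n) = √(49 + n²) (s(n) = √(7² + n²) = √(49 + n²))
s(27)/(-8441) + N/(-9231) = √(49 + 27²)/(-8441) + 15315/(-9231) = √(49 + 729)*(-1/8441) + 15315*(-1/9231) = √778*(-1/8441) - 5105/3077 = -√778/8441 - 5105/3077 = -5105/3077 - √778/8441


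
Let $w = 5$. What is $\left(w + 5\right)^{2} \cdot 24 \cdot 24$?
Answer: $57600$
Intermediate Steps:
$\left(w + 5\right)^{2} \cdot 24 \cdot 24 = \left(5 + 5\right)^{2} \cdot 24 \cdot 24 = 10^{2} \cdot 24 \cdot 24 = 100 \cdot 24 \cdot 24 = 2400 \cdot 24 = 57600$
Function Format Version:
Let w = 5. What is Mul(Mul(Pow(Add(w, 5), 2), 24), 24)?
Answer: 57600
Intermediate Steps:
Mul(Mul(Pow(Add(w, 5), 2), 24), 24) = Mul(Mul(Pow(Add(5, 5), 2), 24), 24) = Mul(Mul(Pow(10, 2), 24), 24) = Mul(Mul(100, 24), 24) = Mul(2400, 24) = 57600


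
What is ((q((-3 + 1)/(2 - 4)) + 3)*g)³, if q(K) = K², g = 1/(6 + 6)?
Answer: 1/27 ≈ 0.037037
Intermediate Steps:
g = 1/12 ≈ 0.083333
((q((-3 + 1)/(2 - 4)) + 3)*g)³ = ((((-3 + 1)/(2 - 4))² + 3)*(1/12))³ = (((-2/(-2))² + 3)*(1/12))³ = (((-2*(-½))² + 3)*(1/12))³ = ((1² + 3)*(1/12))³ = ((1 + 3)*(1/12))³ = (4*(1/12))³ = (⅓)³ = 1/27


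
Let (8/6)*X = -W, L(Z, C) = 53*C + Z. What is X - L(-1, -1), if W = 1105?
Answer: -3099/4 ≈ -774.75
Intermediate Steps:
L(Z, C) = Z + 53*C
X = -3315/4 (X = 3*(-1*1105)/4 = (¾)*(-1105) = -3315/4 ≈ -828.75)
X - L(-1, -1) = -3315/4 - (-1 + 53*(-1)) = -3315/4 - (-1 - 53) = -3315/4 - 1*(-54) = -3315/4 + 54 = -3099/4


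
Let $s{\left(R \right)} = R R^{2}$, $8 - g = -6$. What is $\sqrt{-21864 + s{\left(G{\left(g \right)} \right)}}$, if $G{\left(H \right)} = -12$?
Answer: $2 i \sqrt{5898} \approx 153.6 i$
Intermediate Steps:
$g = 14$ ($g = 8 - -6 = 8 + 6 = 14$)
$s{\left(R \right)} = R^{3}$
$\sqrt{-21864 + s{\left(G{\left(g \right)} \right)}} = \sqrt{-21864 + \left(-12\right)^{3}} = \sqrt{-21864 - 1728} = \sqrt{-23592} = 2 i \sqrt{5898}$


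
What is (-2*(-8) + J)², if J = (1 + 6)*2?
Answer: 900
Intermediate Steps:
J = 14 (J = 7*2 = 14)
(-2*(-8) + J)² = (-2*(-8) + 14)² = (16 + 14)² = 30² = 900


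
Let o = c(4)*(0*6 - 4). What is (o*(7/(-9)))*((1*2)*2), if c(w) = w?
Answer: 448/9 ≈ 49.778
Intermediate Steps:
o = -16 (o = 4*(0*6 - 4) = 4*(0 - 4) = 4*(-4) = -16)
(o*(7/(-9)))*((1*2)*2) = (-112/(-9))*((1*2)*2) = (-112*(-1)/9)*(2*2) = -16*(-7/9)*4 = (112/9)*4 = 448/9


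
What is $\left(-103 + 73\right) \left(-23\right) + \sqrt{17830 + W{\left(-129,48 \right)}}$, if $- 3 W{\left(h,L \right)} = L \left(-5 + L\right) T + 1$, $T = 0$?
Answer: $690 + \frac{\sqrt{160467}}{3} \approx 823.53$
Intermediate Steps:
$W{\left(h,L \right)} = - \frac{1}{3}$ ($W{\left(h,L \right)} = - \frac{L \left(-5 + L\right) 0 + 1}{3} = - \frac{0 + 1}{3} = \left(- \frac{1}{3}\right) 1 = - \frac{1}{3}$)
$\left(-103 + 73\right) \left(-23\right) + \sqrt{17830 + W{\left(-129,48 \right)}} = \left(-103 + 73\right) \left(-23\right) + \sqrt{17830 - \frac{1}{3}} = \left(-30\right) \left(-23\right) + \sqrt{\frac{53489}{3}} = 690 + \frac{\sqrt{160467}}{3}$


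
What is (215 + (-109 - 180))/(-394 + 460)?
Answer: -37/33 ≈ -1.1212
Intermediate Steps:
(215 + (-109 - 180))/(-394 + 460) = (215 - 289)/66 = -74*1/66 = -37/33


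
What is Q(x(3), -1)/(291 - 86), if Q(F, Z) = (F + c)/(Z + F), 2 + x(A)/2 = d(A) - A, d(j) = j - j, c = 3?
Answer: 7/2255 ≈ 0.0031042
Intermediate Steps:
d(j) = 0
x(A) = -4 - 2*A (x(A) = -4 + 2*(0 - A) = -4 + 2*(-A) = -4 - 2*A)
Q(F, Z) = (3 + F)/(F + Z) (Q(F, Z) = (F + 3)/(Z + F) = (3 + F)/(F + Z))
Q(x(3), -1)/(291 - 86) = ((3 + (-4 - 2*3))/((-4 - 2*3) - 1))/(291 - 86) = ((3 + (-4 - 6))/((-4 - 6) - 1))/205 = ((3 - 10)/(-10 - 1))/205 = (-7/(-11))/205 = (-1/11*(-7))/205 = (1/205)*(7/11) = 7/2255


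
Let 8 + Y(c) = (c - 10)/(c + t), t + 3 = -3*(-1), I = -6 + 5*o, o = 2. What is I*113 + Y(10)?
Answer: 444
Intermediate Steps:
I = 4 (I = -6 + 5*2 = -6 + 10 = 4)
t = 0 (t = -3 - 3*(-1) = -3 + 3 = 0)
Y(c) = -8 + (-10 + c)/c (Y(c) = -8 + (c - 10)/(c + 0) = -8 + (-10 + c)/c)
I*113 + Y(10) = 4*113 + (-7 - 10/10) = 452 + (-7 - 10*1/10) = 452 + (-7 - 1) = 452 - 8 = 444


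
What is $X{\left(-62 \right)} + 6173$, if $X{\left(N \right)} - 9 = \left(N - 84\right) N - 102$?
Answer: $15132$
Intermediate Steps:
$X{\left(N \right)} = -93 + N \left(-84 + N\right)$ ($X{\left(N \right)} = 9 + \left(\left(N - 84\right) N - 102\right) = 9 + \left(\left(-84 + N\right) N - 102\right) = 9 + \left(N \left(-84 + N\right) - 102\right) = 9 + \left(-102 + N \left(-84 + N\right)\right) = -93 + N \left(-84 + N\right)$)
$X{\left(-62 \right)} + 6173 = \left(-93 + \left(-62\right)^{2} - -5208\right) + 6173 = \left(-93 + 3844 + 5208\right) + 6173 = 8959 + 6173 = 15132$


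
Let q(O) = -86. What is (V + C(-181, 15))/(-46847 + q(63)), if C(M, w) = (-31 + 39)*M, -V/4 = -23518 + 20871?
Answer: -9140/46933 ≈ -0.19475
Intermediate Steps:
V = 10588 (V = -4*(-23518 + 20871) = -4*(-2647) = 10588)
C(M, w) = 8*M
(V + C(-181, 15))/(-46847 + q(63)) = (10588 + 8*(-181))/(-46847 - 86) = (10588 - 1448)/(-46933) = 9140*(-1/46933) = -9140/46933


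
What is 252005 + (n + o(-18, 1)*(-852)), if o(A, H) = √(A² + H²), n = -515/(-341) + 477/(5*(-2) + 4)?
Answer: 171814221/682 - 4260*√13 ≈ 2.3657e+5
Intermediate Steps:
n = -53189/682 (n = -515*(-1/341) + 477/(-10 + 4) = 515/341 + 477/(-6) = 515/341 + 477*(-⅙) = 515/341 - 159/2 = -53189/682 ≈ -77.990)
252005 + (n + o(-18, 1)*(-852)) = 252005 + (-53189/682 + √((-18)² + 1²)*(-852)) = 252005 + (-53189/682 + √(324 + 1)*(-852)) = 252005 + (-53189/682 + √325*(-852)) = 252005 + (-53189/682 + (5*√13)*(-852)) = 252005 + (-53189/682 - 4260*√13) = 171814221/682 - 4260*√13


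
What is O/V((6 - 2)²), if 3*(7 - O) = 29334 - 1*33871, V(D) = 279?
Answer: 4558/837 ≈ 5.4456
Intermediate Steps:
O = 4558/3 (O = 7 - (29334 - 1*33871)/3 = 7 - (29334 - 33871)/3 = 7 - ⅓*(-4537) = 7 + 4537/3 = 4558/3 ≈ 1519.3)
O/V((6 - 2)²) = (4558/3)/279 = (4558/3)*(1/279) = 4558/837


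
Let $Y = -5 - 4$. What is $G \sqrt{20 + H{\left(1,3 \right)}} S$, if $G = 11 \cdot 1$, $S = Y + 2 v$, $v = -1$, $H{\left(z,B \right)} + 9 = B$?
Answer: $- 121 \sqrt{14} \approx -452.74$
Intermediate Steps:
$Y = -9$ ($Y = -5 - 4 = -9$)
$H{\left(z,B \right)} = -9 + B$
$S = -11$ ($S = -9 + 2 \left(-1\right) = -9 - 2 = -11$)
$G = 11$
$G \sqrt{20 + H{\left(1,3 \right)}} S = 11 \sqrt{20 + \left(-9 + 3\right)} \left(-11\right) = 11 \sqrt{20 - 6} \left(-11\right) = 11 \sqrt{14} \left(-11\right) = - 121 \sqrt{14}$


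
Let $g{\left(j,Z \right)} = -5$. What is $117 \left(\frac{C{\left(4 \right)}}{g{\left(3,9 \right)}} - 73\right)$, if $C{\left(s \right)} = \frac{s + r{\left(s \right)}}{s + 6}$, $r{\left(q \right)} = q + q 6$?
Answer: $- \frac{215397}{25} \approx -8615.9$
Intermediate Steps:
$r{\left(q \right)} = 7 q$ ($r{\left(q \right)} = q + 6 q = 7 q$)
$C{\left(s \right)} = \frac{8 s}{6 + s}$ ($C{\left(s \right)} = \frac{s + 7 s}{s + 6} = \frac{8 s}{6 + s}$)
$117 \left(\frac{C{\left(4 \right)}}{g{\left(3,9 \right)}} - 73\right) = 117 \left(\frac{8 \cdot 4 \frac{1}{6 + 4}}{-5} - 73\right) = 117 \left(8 \cdot 4 \cdot \frac{1}{10} \left(- \frac{1}{5}\right) - 73\right) = 117 \left(\frac{16}{5} \left(- \frac{1}{5}\right) - 73\right) = 117 \left(- \frac{16}{25} - 73\right) = 117 \left(- \frac{1841}{25}\right) = - \frac{215397}{25}$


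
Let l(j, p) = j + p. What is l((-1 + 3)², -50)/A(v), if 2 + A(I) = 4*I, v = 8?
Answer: -23/15 ≈ -1.5333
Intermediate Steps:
A(I) = -2 + 4*I
l((-1 + 3)², -50)/A(v) = ((-1 + 3)² - 50)/(-2 + 4*8) = (2² - 50)/(-2 + 32) = (4 - 50)/30 = -46*1/30 = -23/15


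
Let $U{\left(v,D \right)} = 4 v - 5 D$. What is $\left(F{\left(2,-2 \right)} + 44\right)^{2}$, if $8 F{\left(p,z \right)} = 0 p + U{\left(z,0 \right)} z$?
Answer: $2116$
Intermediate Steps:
$U{\left(v,D \right)} = - 5 D + 4 v$
$F{\left(p,z \right)} = \frac{z^{2}}{2}$ ($F{\left(p,z \right)} = \frac{0 p + \left(\left(-5\right) 0 + 4 z\right) z}{8} = \frac{0 + \left(0 + 4 z\right) z}{8} = \frac{0 + 4 z z}{8} = \frac{0 + 4 z^{2}}{8} = \frac{4 z^{2}}{8} = \frac{z^{2}}{2}$)
$\left(F{\left(2,-2 \right)} + 44\right)^{2} = \left(\frac{\left(-2\right)^{2}}{2} + 44\right)^{2} = \left(\frac{1}{2} \cdot 4 + 44\right)^{2} = \left(2 + 44\right)^{2} = 46^{2} = 2116$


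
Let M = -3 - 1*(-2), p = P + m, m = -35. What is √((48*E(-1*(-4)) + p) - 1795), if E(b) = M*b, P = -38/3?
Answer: 2*I*√4578/3 ≈ 45.107*I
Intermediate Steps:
P = -38/3 (P = -38*⅓ = -38/3 ≈ -12.667)
p = -143/3 (p = -38/3 - 35 = -143/3 ≈ -47.667)
M = -1 (M = -3 + 2 = -1)
E(b) = -b
√((48*E(-1*(-4)) + p) - 1795) = √((48*(-(-1)*(-4)) - 143/3) - 1795) = √((48*(-1*4) - 143/3) - 1795) = √((48*(-4) - 143/3) - 1795) = √((-192 - 143/3) - 1795) = √(-719/3 - 1795) = √(-6104/3) = 2*I*√4578/3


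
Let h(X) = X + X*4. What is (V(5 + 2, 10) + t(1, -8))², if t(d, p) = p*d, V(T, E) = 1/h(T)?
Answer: 77841/1225 ≈ 63.544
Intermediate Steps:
h(X) = 5*X (h(X) = X + 4*X = 5*X)
V(T, E) = 1/(5*T)
t(d, p) = d*p
(V(5 + 2, 10) + t(1, -8))² = (1/(5*(5 + 2)) + 1*(-8))² = ((⅕)/7 - 8)² = ((⅕)*(⅐) - 8)² = (1/35 - 8)² = (-279/35)² = 77841/1225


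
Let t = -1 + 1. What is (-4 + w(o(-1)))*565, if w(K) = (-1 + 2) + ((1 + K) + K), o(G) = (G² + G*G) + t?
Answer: 1130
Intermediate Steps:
t = 0
o(G) = 2*G² (o(G) = (G² + G*G) + 0 = (G² + G²) + 0 = 2*G² + 0 = 2*G²)
w(K) = 2 + 2*K (w(K) = 1 + (1 + 2*K) = 2 + 2*K)
(-4 + w(o(-1)))*565 = (-4 + (2 + 2*(2*(-1)²)))*565 = (-4 + (2 + 2*(2*1)))*565 = (-4 + (2 + 2*2))*565 = (-4 + (2 + 4))*565 = (-4 + 6)*565 = 2*565 = 1130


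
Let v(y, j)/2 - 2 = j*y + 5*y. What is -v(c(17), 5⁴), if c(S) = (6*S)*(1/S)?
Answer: -7564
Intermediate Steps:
c(S) = 6 (c(S) = (6*S)/S = 6)
v(y, j) = 4 + 10*y + 2*j*y (v(y, j) = 4 + 2*(j*y + 5*y) = 4 + 2*(5*y + j*y) = 4 + (10*y + 2*j*y) = 4 + 10*y + 2*j*y)
-v(c(17), 5⁴) = -(4 + 10*6 + 2*5⁴*6) = -(4 + 60 + 2*625*6) = -(4 + 60 + 7500) = -1*7564 = -7564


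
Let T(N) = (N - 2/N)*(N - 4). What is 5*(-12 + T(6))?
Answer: -10/3 ≈ -3.3333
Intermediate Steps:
T(N) = (-4 + N)*(N - 2/N) (T(N) = (N - 2/N)*(-4 + N) = (-4 + N)*(N - 2/N))
5*(-12 + T(6)) = 5*(-12 + (-2 + 6² - 4*6 + 8/6)) = 5*(-12 + (-2 + 36 - 24 + 8*(⅙))) = 5*(-12 + (-2 + 36 - 24 + 4/3)) = 5*(-12 + 34/3) = 5*(-⅔) = -10/3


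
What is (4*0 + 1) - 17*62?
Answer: -1053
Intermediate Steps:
(4*0 + 1) - 17*62 = (0 + 1) - 1054 = 1 - 1054 = -1053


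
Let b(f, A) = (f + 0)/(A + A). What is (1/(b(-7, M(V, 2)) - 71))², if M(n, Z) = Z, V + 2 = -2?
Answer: 16/84681 ≈ 0.00018894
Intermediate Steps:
V = -4 (V = -2 - 2 = -4)
b(f, A) = f/(2*A) (b(f, A) = f/((2*A)) = f*(1/(2*A)) = f/(2*A))
(1/(b(-7, M(V, 2)) - 71))² = (1/((½)*(-7)/2 - 71))² = (1/((½)*(-7)*(½) - 71))² = (1/(-7/4 - 71))² = (1/(-291/4))² = (-4/291)² = 16/84681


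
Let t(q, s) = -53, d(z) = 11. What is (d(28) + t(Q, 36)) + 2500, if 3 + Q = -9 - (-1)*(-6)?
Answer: 2458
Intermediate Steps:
Q = -18 (Q = -3 + (-9 - (-1)*(-6)) = -3 + (-9 - 1*6) = -3 + (-9 - 6) = -3 - 15 = -18)
(d(28) + t(Q, 36)) + 2500 = (11 - 53) + 2500 = -42 + 2500 = 2458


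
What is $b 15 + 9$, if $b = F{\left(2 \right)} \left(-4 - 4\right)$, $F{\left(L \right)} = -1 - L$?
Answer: $369$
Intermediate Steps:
$b = 24$ ($b = \left(-1 - 2\right) \left(-4 - 4\right) = \left(-1 - 2\right) \left(-8\right) = \left(-3\right) \left(-8\right) = 24$)
$b 15 + 9 = 24 \cdot 15 + 9 = 360 + 9 = 369$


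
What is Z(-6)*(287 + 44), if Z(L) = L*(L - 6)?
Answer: 23832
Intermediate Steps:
Z(L) = L*(-6 + L)
Z(-6)*(287 + 44) = (-6*(-6 - 6))*(287 + 44) = -6*(-12)*331 = 72*331 = 23832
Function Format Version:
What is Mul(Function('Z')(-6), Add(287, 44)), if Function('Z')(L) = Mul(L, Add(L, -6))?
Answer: 23832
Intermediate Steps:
Function('Z')(L) = Mul(L, Add(-6, L))
Mul(Function('Z')(-6), Add(287, 44)) = Mul(Mul(-6, Add(-6, -6)), Add(287, 44)) = Mul(Mul(-6, -12), 331) = Mul(72, 331) = 23832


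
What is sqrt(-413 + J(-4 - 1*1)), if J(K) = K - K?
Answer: I*sqrt(413) ≈ 20.322*I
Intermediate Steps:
J(K) = 0
sqrt(-413 + J(-4 - 1*1)) = sqrt(-413 + 0) = sqrt(-413) = I*sqrt(413)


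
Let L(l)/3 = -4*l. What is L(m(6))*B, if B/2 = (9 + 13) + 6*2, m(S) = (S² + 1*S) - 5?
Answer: -30192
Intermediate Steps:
m(S) = -5 + S + S² (m(S) = (S² + S) - 5 = (S + S²) - 5 = -5 + S + S²)
L(l) = -12*l (L(l) = 3*(-4*l) = -12*l)
B = 68 (B = 2*((9 + 13) + 6*2) = 2*(22 + 12) = 2*34 = 68)
L(m(6))*B = -12*(-5 + 6 + 6²)*68 = -12*(-5 + 6 + 36)*68 = -12*37*68 = -444*68 = -30192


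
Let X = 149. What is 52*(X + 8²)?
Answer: 11076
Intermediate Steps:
52*(X + 8²) = 52*(149 + 8²) = 52*(149 + 64) = 52*213 = 11076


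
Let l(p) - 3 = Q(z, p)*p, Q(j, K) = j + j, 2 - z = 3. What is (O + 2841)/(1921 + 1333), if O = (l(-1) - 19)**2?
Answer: 3037/3254 ≈ 0.93331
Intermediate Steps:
z = -1 (z = 2 - 1*3 = 2 - 3 = -1)
Q(j, K) = 2*j
l(p) = 3 - 2*p (l(p) = 3 + (2*(-1))*p = 3 - 2*p)
O = 196 (O = ((3 - 2*(-1)) - 19)**2 = ((3 + 2) - 19)**2 = (5 - 19)**2 = (-14)**2 = 196)
(O + 2841)/(1921 + 1333) = (196 + 2841)/(1921 + 1333) = 3037/3254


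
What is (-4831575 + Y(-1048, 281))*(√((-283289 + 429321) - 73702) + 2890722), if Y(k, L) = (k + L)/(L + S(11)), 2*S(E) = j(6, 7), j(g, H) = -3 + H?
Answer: -3952589678827224/283 - 1367336492*√72330/283 ≈ -1.3968e+13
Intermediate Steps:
S(E) = 2 (S(E) = (-3 + 7)/2 = (½)*4 = 2)
Y(k, L) = (L + k)/(2 + L) (Y(k, L) = (k + L)/(L + 2) = (L + k)/(2 + L))
(-4831575 + Y(-1048, 281))*(√((-283289 + 429321) - 73702) + 2890722) = (-4831575 + (281 - 1048)/(2 + 281))*(√((-283289 + 429321) - 73702) + 2890722) = (-4831575 - 767/283)*(√(146032 - 73702) + 2890722) = (-4831575 + (1/283)*(-767))*(√72330 + 2890722) = (-4831575 - 767/283)*(2890722 + √72330) = -1367336492*(2890722 + √72330)/283 = -3952589678827224/283 - 1367336492*√72330/283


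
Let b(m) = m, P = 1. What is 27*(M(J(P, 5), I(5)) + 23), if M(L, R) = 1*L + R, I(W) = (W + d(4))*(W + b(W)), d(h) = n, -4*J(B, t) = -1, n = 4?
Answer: 12231/4 ≈ 3057.8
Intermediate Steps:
J(B, t) = ¼ (J(B, t) = -¼*(-1) = ¼)
d(h) = 4
I(W) = 2*W*(4 + W) (I(W) = (W + 4)*(W + W) = (4 + W)*(2*W) = 2*W*(4 + W))
M(L, R) = L + R
27*(M(J(P, 5), I(5)) + 23) = 27*((¼ + 2*5*(4 + 5)) + 23) = 27*((¼ + 2*5*9) + 23) = 27*((¼ + 90) + 23) = 27*(361/4 + 23) = 27*(453/4) = 12231/4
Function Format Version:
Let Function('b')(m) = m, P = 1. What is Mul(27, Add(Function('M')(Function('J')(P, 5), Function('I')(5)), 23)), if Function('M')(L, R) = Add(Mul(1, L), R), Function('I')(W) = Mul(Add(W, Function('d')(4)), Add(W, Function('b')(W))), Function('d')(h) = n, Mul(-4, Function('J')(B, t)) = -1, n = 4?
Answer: Rational(12231, 4) ≈ 3057.8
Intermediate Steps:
Function('J')(B, t) = Rational(1, 4) (Function('J')(B, t) = Mul(Rational(-1, 4), -1) = Rational(1, 4))
Function('d')(h) = 4
Function('I')(W) = Mul(2, W, Add(4, W)) (Function('I')(W) = Mul(Add(W, 4), Add(W, W)) = Mul(Add(4, W), Mul(2, W)) = Mul(2, W, Add(4, W)))
Function('M')(L, R) = Add(L, R)
Mul(27, Add(Function('M')(Function('J')(P, 5), Function('I')(5)), 23)) = Mul(27, Add(Add(Rational(1, 4), Mul(2, 5, Add(4, 5))), 23)) = Mul(27, Add(Add(Rational(1, 4), Mul(2, 5, 9)), 23)) = Mul(27, Add(Add(Rational(1, 4), 90), 23)) = Mul(27, Add(Rational(361, 4), 23)) = Mul(27, Rational(453, 4)) = Rational(12231, 4)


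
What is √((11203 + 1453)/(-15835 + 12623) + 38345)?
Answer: √24722660413/803 ≈ 195.81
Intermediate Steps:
√((11203 + 1453)/(-15835 + 12623) + 38345) = √(12656/(-3212) + 38345) = √(12656*(-1/3212) + 38345) = √(-3164/803 + 38345) = √(30787871/803) = √24722660413/803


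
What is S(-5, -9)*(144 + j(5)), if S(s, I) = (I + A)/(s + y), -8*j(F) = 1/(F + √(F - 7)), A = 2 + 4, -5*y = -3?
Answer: 155495/1584 + 5*I*√2/1584 ≈ 98.166 + 0.0044641*I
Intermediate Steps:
y = ⅗ (y = -⅕*(-3) = ⅗ ≈ 0.60000)
A = 6
j(F) = -1/(8*(F + √(-7 + F))) (j(F) = -1/(8*(F + √(F - 7))) = -1/(8*(F + √(-7 + F))))
S(s, I) = (6 + I)/(⅗ + s) (S(s, I) = (I + 6)/(s + ⅗) = (6 + I)/(⅗ + s))
S(-5, -9)*(144 + j(5)) = (5*(6 - 9)/(3 + 5*(-5)))*(144 - 1/(8*5 + 8*√(-7 + 5))) = (5*(-3)/(3 - 25))*(144 - 1/(40 + 8*√(-2))) = (5*(-3)/(-22))*(144 - 1/(40 + 8*(I*√2))) = (5*(-1/22)*(-3))*(144 - 1/(40 + 8*I*√2)) = 15*(144 - 1/(40 + 8*I*√2))/22 = 1080/11 - 15/(22*(40 + 8*I*√2))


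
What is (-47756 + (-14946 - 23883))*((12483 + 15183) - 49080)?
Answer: 1854131190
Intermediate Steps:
(-47756 + (-14946 - 23883))*((12483 + 15183) - 49080) = (-47756 - 38829)*(27666 - 49080) = -86585*(-21414) = 1854131190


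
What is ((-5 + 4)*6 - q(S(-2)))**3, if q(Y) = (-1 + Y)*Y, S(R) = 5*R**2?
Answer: -57512456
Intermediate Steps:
q(Y) = Y*(-1 + Y)
((-5 + 4)*6 - q(S(-2)))**3 = ((-5 + 4)*6 - 5*(-2)**2*(-1 + 5*(-2)**2))**3 = (-1*6 - 5*4*(-1 + 5*4))**3 = (-6 - 20*(-1 + 20))**3 = (-6 - 20*19)**3 = (-6 - 1*380)**3 = (-6 - 380)**3 = (-386)**3 = -57512456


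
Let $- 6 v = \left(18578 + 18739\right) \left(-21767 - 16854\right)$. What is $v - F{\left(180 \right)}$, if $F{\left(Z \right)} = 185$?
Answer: $\frac{480406249}{2} \approx 2.402 \cdot 10^{8}$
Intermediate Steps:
$v = \frac{480406619}{2}$ ($v = - \frac{\left(18578 + 18739\right) \left(-21767 - 16854\right)}{6} = - \frac{37317 \left(-38621\right)}{6} = \left(- \frac{1}{6}\right) \left(-1441219857\right) = \frac{480406619}{2} \approx 2.402 \cdot 10^{8}$)
$v - F{\left(180 \right)} = \frac{480406619}{2} - 185 = \frac{480406249}{2}$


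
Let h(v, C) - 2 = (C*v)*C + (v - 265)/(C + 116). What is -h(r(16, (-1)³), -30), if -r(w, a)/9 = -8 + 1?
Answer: -2438085/43 ≈ -56700.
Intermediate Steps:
r(w, a) = 63 (r(w, a) = -9*(-8 + 1) = -9*(-7) = 63)
h(v, C) = 2 + v*C² + (-265 + v)/(116 + C) (h(v, C) = 2 + ((C*v)*C + (v - 265)/(C + 116)) = 2 + (v*C² + (-265 + v)/(116 + C)) = 2 + v*C² + (-265 + v)/(116 + C))
-h(r(16, (-1)³), -30) = -(-33 + 63 + 2*(-30) + 63*(-30)³ + 116*63*(-30)²)/(116 - 30) = -(-33 + 63 - 60 + 63*(-27000) + 116*63*900)/86 = -(-33 + 63 - 60 - 1701000 + 6577200)/86 = -4876170/86 = -1*2438085/43 = -2438085/43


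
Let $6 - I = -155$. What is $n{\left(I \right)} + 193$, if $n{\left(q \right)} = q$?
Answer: $354$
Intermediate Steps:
$I = 161$ ($I = 6 - -155 = 6 + 155 = 161$)
$n{\left(I \right)} + 193 = 161 + 193 = 354$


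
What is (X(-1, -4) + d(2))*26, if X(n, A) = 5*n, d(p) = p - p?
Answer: -130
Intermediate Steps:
d(p) = 0
(X(-1, -4) + d(2))*26 = (5*(-1) + 0)*26 = (-5 + 0)*26 = -5*26 = -130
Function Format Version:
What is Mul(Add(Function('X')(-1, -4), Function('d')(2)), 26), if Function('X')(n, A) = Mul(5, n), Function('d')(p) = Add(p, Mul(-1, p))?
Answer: -130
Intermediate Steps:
Function('d')(p) = 0
Mul(Add(Function('X')(-1, -4), Function('d')(2)), 26) = Mul(Add(Mul(5, -1), 0), 26) = Mul(Add(-5, 0), 26) = Mul(-5, 26) = -130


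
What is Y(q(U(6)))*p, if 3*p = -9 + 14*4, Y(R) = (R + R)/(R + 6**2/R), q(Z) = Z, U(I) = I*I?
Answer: 1128/37 ≈ 30.486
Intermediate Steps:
U(I) = I**2
Y(R) = 2*R/(R + 36/R) (Y(R) = (2*R)/(R + 36/R) = 2*R/(R + 36/R))
p = 47/3 (p = (-9 + 14*4)/3 = (-9 + 56)/3 = (1/3)*47 = 47/3 ≈ 15.667)
Y(q(U(6)))*p = (2*(6**2)**2/(36 + (6**2)**2))*(47/3) = (2*36**2/(36 + 36**2))*(47/3) = (2*1296/(36 + 1296))*(47/3) = (2*1296/1332)*(47/3) = (2*1296*(1/1332))*(47/3) = (72/37)*(47/3) = 1128/37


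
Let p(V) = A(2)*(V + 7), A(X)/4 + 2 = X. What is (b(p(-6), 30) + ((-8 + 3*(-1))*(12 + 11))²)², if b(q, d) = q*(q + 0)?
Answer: 4097152081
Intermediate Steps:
A(X) = -8 + 4*X
p(V) = 0 (p(V) = (-8 + 4*2)*(V + 7) = (-8 + 8)*(7 + V) = 0*(7 + V) = 0)
b(q, d) = q² (b(q, d) = q*q = q²)
(b(p(-6), 30) + ((-8 + 3*(-1))*(12 + 11))²)² = (0² + ((-8 + 3*(-1))*(12 + 11))²)² = (0 + ((-8 - 3)*23)²)² = (0 + (-11*23)²)² = (0 + (-253)²)² = (0 + 64009)² = 64009² = 4097152081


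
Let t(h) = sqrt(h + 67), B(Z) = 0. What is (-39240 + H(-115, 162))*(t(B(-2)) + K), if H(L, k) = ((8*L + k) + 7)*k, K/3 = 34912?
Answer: -16852231872 - 160902*sqrt(67) ≈ -1.6854e+10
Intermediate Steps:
K = 104736 (K = 3*34912 = 104736)
t(h) = sqrt(67 + h)
H(L, k) = k*(7 + k + 8*L) (H(L, k) = ((k + 8*L) + 7)*k = (7 + k + 8*L)*k = k*(7 + k + 8*L))
(-39240 + H(-115, 162))*(t(B(-2)) + K) = (-39240 + 162*(7 + 162 + 8*(-115)))*(sqrt(67 + 0) + 104736) = (-39240 + 162*(7 + 162 - 920))*(sqrt(67) + 104736) = (-39240 + 162*(-751))*(104736 + sqrt(67)) = (-39240 - 121662)*(104736 + sqrt(67)) = -160902*(104736 + sqrt(67)) = -16852231872 - 160902*sqrt(67)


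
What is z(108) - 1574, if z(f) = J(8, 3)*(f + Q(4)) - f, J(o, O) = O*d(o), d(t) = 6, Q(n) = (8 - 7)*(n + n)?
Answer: 406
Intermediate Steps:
Q(n) = 2*n (Q(n) = 1*(2*n) = 2*n)
J(o, O) = 6*O (J(o, O) = O*6 = 6*O)
z(f) = 144 + 17*f (z(f) = (6*3)*(f + 2*4) - f = 18*(f + 8) - f = 18*(8 + f) - f = (144 + 18*f) - f = 144 + 17*f)
z(108) - 1574 = (144 + 17*108) - 1574 = (144 + 1836) - 1574 = 1980 - 1574 = 406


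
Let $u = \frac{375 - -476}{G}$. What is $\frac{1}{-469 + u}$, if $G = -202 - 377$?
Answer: $- \frac{579}{272402} \approx -0.0021255$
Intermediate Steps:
$G = -579$
$u = - \frac{851}{579}$ ($u = \frac{375 - -476}{-579} = \left(375 + 476\right) \left(- \frac{1}{579}\right) = 851 \left(- \frac{1}{579}\right) = - \frac{851}{579} \approx -1.4698$)
$\frac{1}{-469 + u} = \frac{1}{-469 - \frac{851}{579}} = \frac{1}{- \frac{272402}{579}} = - \frac{579}{272402}$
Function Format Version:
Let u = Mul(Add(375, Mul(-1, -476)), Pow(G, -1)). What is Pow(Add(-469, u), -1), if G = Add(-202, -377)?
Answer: Rational(-579, 272402) ≈ -0.0021255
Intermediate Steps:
G = -579
u = Rational(-851, 579) (u = Mul(Add(375, Mul(-1, -476)), Pow(-579, -1)) = Mul(Add(375, 476), Rational(-1, 579)) = Mul(851, Rational(-1, 579)) = Rational(-851, 579) ≈ -1.4698)
Pow(Add(-469, u), -1) = Pow(Add(-469, Rational(-851, 579)), -1) = Pow(Rational(-272402, 579), -1) = Rational(-579, 272402)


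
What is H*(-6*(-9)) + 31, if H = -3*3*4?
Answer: -1913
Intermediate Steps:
H = -36 (H = -9*4 = -36)
H*(-6*(-9)) + 31 = -(-216)*(-9) + 31 = -36*54 + 31 = -1944 + 31 = -1913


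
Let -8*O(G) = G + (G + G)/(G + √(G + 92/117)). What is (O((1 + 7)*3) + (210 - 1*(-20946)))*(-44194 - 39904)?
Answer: 252294*(-253833*√13 - 35255*√29)/(5*√29 + 36*√13) ≈ -1.7789e+9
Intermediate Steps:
O(G) = -G/8 - G/(4*(G + √(92/117 + G))) (O(G) = -(G + (G + G)/(G + √(G + 92/117)))/8 = -(G + (2*G)/(G + √(G + 92*(1/117))))/8 = -(G + (2*G)/(G + √(G + 92/117)))/8 = -(G + (2*G)/(G + √(92/117 + G)))/8 = -(G + 2*G/(G + √(92/117 + G)))/8 = -G/8 - G/(4*(G + √(92/117 + G))))
(O((1 + 7)*3) + (210 - 1*(-20946)))*(-44194 - 39904) = (-(1 + 7)*3*(√(92 + 117*((1 + 7)*3)) + 6*√13 + 3*((1 + 7)*3)*√13)/(8*√(92 + 117*((1 + 7)*3)) + 24*((1 + 7)*3)*√13) + (210 - 1*(-20946)))*(-44194 - 39904) = (-8*3*(√(92 + 117*(8*3)) + 6*√13 + 3*(8*3)*√13)/(8*√(92 + 117*(8*3)) + 24*(8*3)*√13) + (210 + 20946))*(-84098) = (-1*24*(√(92 + 117*24) + 6*√13 + 3*24*√13)/(8*√(92 + 117*24) + 24*24*√13) + 21156)*(-84098) = (-1*24*(√(92 + 2808) + 6*√13 + 72*√13)/(8*√(92 + 2808) + 576*√13) + 21156)*(-84098) = (-1*24*(√2900 + 6*√13 + 72*√13)/(8*√2900 + 576*√13) + 21156)*(-84098) = (-1*24*(10*√29 + 6*√13 + 72*√13)/(8*(10*√29) + 576*√13) + 21156)*(-84098) = (-1*24*(10*√29 + 78*√13)/(80*√29 + 576*√13) + 21156)*(-84098) = (-24*(10*√29 + 78*√13)/(80*√29 + 576*√13) + 21156)*(-84098) = (21156 - 24*(10*√29 + 78*√13)/(80*√29 + 576*√13))*(-84098) = -1779177288 + 2018352*(10*√29 + 78*√13)/(80*√29 + 576*√13)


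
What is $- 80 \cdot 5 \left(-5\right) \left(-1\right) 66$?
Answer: $-132000$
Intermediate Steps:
$- 80 \cdot 5 \left(-5\right) \left(-1\right) 66 = - 80 \left(\left(-25\right) \left(-1\right)\right) 66 = \left(-80\right) 25 \cdot 66 = \left(-2000\right) 66 = -132000$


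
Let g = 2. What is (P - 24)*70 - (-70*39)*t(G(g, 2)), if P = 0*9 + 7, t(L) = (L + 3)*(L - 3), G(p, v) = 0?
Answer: -25760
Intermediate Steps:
t(L) = (-3 + L)*(3 + L) (t(L) = (3 + L)*(-3 + L) = (-3 + L)*(3 + L))
P = 7 (P = 0 + 7 = 7)
(P - 24)*70 - (-70*39)*t(G(g, 2)) = (7 - 24)*70 - (-70*39)*(-9 + 0**2) = -17*70 - (-2730)*(-9 + 0) = -1190 - (-2730)*(-9) = -1190 - 1*24570 = -1190 - 24570 = -25760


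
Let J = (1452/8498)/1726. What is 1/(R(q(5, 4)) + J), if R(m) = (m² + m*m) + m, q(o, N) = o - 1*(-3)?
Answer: 3666887/498696995 ≈ 0.0073529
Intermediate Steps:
q(o, N) = 3 + o (q(o, N) = o + 3 = 3 + o)
R(m) = m + 2*m² (R(m) = (m² + m²) + m = 2*m² + m = m + 2*m²)
J = 363/3666887 (J = (1452*(1/8498))*(1/1726) = (726/4249)*(1/1726) = 363/3666887 ≈ 9.8994e-5)
1/(R(q(5, 4)) + J) = 1/((3 + 5)*(1 + 2*(3 + 5)) + 363/3666887) = 1/(8*(1 + 2*8) + 363/3666887) = 1/(8*(1 + 16) + 363/3666887) = 1/(8*17 + 363/3666887) = 1/(136 + 363/3666887) = 1/(498696995/3666887) = 3666887/498696995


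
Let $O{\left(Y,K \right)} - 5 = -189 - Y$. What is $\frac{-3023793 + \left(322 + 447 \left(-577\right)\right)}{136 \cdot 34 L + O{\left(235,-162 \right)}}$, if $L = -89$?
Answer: $\frac{656278}{82391} \approx 7.9654$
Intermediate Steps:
$O{\left(Y,K \right)} = -184 - Y$ ($O{\left(Y,K \right)} = 5 - \left(189 + Y\right) = -184 - Y$)
$\frac{-3023793 + \left(322 + 447 \left(-577\right)\right)}{136 \cdot 34 L + O{\left(235,-162 \right)}} = \frac{-3023793 + \left(322 + 447 \left(-577\right)\right)}{136 \cdot 34 \left(-89\right) - 419} = \frac{-3023793 + \left(322 - 257919\right)}{4624 \left(-89\right) - 419} = \frac{-3023793 - 257597}{-411536 - 419} = - \frac{3281390}{-411955} = \left(-3281390\right) \left(- \frac{1}{411955}\right) = \frac{656278}{82391}$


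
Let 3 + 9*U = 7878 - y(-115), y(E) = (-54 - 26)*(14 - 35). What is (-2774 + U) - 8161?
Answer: -30740/3 ≈ -10247.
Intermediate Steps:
y(E) = 1680 (y(E) = -80*(-21) = 1680)
U = 2065/3 (U = -⅓ + (7878 - 1*1680)/9 = -⅓ + (7878 - 1680)/9 = -⅓ + (⅑)*6198 = -⅓ + 2066/3 = 2065/3 ≈ 688.33)
(-2774 + U) - 8161 = (-2774 + 2065/3) - 8161 = -6257/3 - 8161 = -30740/3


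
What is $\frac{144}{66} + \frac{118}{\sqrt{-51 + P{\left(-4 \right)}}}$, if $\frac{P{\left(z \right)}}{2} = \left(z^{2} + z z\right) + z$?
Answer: $\frac{24}{11} + \frac{118 \sqrt{5}}{5} \approx 54.953$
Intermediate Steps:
$P{\left(z \right)} = 2 z + 4 z^{2}$ ($P{\left(z \right)} = 2 \left(\left(z^{2} + z z\right) + z\right) = 2 \left(\left(z^{2} + z^{2}\right) + z\right) = 2 \left(2 z^{2} + z\right) = 2 \left(z + 2 z^{2}\right) = 2 z + 4 z^{2}$)
$\frac{144}{66} + \frac{118}{\sqrt{-51 + P{\left(-4 \right)}}} = \frac{144}{66} + \frac{118}{\sqrt{-51 + 2 \left(-4\right) \left(1 + 2 \left(-4\right)\right)}} = 144 \cdot \frac{1}{66} + \frac{118}{\sqrt{-51 + 2 \left(-4\right) \left(1 - 8\right)}} = \frac{24}{11} + \frac{118}{\sqrt{-51 + 2 \left(-4\right) \left(-7\right)}} = \frac{24}{11} + \frac{118}{\sqrt{-51 + 56}} = \frac{24}{11} + \frac{118}{\sqrt{5}} = \frac{24}{11} + 118 \frac{\sqrt{5}}{5} = \frac{24}{11} + \frac{118 \sqrt{5}}{5}$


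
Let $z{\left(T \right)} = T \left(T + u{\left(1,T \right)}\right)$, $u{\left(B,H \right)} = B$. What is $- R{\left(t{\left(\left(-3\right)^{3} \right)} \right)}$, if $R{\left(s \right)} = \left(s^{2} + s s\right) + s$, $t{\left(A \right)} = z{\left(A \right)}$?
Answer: $-986310$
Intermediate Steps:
$z{\left(T \right)} = T \left(1 + T\right)$ ($z{\left(T \right)} = T \left(T + 1\right) = T \left(1 + T\right)$)
$t{\left(A \right)} = A \left(1 + A\right)$
$R{\left(s \right)} = s + 2 s^{2}$ ($R{\left(s \right)} = \left(s^{2} + s^{2}\right) + s = 2 s^{2} + s = s + 2 s^{2}$)
$- R{\left(t{\left(\left(-3\right)^{3} \right)} \right)} = - \left(-3\right)^{3} \left(1 + \left(-3\right)^{3}\right) \left(1 + 2 \left(-3\right)^{3} \left(1 + \left(-3\right)^{3}\right)\right) = - - 27 \left(1 - 27\right) \left(1 + 2 \left(- 27 \left(1 - 27\right)\right)\right) = - \left(-27\right) \left(-26\right) \left(1 + 2 \left(\left(-27\right) \left(-26\right)\right)\right) = - 702 \left(1 + 2 \cdot 702\right) = - 702 \left(1 + 1404\right) = - 702 \cdot 1405 = \left(-1\right) 986310 = -986310$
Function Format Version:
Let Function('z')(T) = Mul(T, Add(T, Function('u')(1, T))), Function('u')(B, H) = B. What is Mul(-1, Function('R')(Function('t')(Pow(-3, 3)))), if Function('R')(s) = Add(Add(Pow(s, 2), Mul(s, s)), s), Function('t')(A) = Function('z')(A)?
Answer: -986310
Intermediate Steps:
Function('z')(T) = Mul(T, Add(1, T)) (Function('z')(T) = Mul(T, Add(T, 1)) = Mul(T, Add(1, T)))
Function('t')(A) = Mul(A, Add(1, A))
Function('R')(s) = Add(s, Mul(2, Pow(s, 2))) (Function('R')(s) = Add(Add(Pow(s, 2), Pow(s, 2)), s) = Add(Mul(2, Pow(s, 2)), s) = Add(s, Mul(2, Pow(s, 2))))
Mul(-1, Function('R')(Function('t')(Pow(-3, 3)))) = Mul(-1, Mul(Mul(Pow(-3, 3), Add(1, Pow(-3, 3))), Add(1, Mul(2, Mul(Pow(-3, 3), Add(1, Pow(-3, 3))))))) = Mul(-1, Mul(Mul(-27, Add(1, -27)), Add(1, Mul(2, Mul(-27, Add(1, -27)))))) = Mul(-1, Mul(Mul(-27, -26), Add(1, Mul(2, Mul(-27, -26))))) = Mul(-1, Mul(702, Add(1, Mul(2, 702)))) = Mul(-1, Mul(702, Add(1, 1404))) = Mul(-1, Mul(702, 1405)) = Mul(-1, 986310) = -986310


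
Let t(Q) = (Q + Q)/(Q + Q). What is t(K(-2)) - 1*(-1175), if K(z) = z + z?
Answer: 1176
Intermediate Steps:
K(z) = 2*z
t(Q) = 1 (t(Q) = (2*Q)/((2*Q)) = (2*Q)*(1/(2*Q)) = 1)
t(K(-2)) - 1*(-1175) = 1 - 1*(-1175) = 1 + 1175 = 1176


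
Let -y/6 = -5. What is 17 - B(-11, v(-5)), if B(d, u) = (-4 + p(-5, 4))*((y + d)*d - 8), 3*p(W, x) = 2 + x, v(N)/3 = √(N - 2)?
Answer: -417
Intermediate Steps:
y = 30 (y = -6*(-5) = 30)
v(N) = 3*√(-2 + N) (v(N) = 3*√(N - 2) = 3*√(-2 + N))
p(W, x) = ⅔ + x/3 (p(W, x) = (2 + x)/3 = ⅔ + x/3)
B(d, u) = 16 - 2*d*(30 + d) (B(d, u) = (-4 + (⅔ + (⅓)*4))*((30 + d)*d - 8) = (-4 + (⅔ + 4/3))*(d*(30 + d) - 8) = (-4 + 2)*(-8 + d*(30 + d)) = -2*(-8 + d*(30 + d)) = 16 - 2*d*(30 + d))
17 - B(-11, v(-5)) = 17 - (16 - 60*(-11) - 2*(-11)²) = 17 - (16 + 660 - 2*121) = 17 - (16 + 660 - 242) = 17 - 1*434 = 17 - 434 = -417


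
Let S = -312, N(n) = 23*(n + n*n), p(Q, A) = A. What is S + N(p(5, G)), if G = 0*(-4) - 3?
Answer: -174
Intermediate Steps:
G = -3 (G = 0 - 3 = -3)
N(n) = 23*n + 23*n² (N(n) = 23*(n + n²) = 23*n + 23*n²)
S + N(p(5, G)) = -312 + 23*(-3)*(1 - 3) = -312 + 23*(-3)*(-2) = -312 + 138 = -174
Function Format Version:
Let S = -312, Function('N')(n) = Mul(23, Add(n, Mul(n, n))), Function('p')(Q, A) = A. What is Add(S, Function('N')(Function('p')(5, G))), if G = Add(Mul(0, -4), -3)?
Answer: -174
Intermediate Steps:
G = -3 (G = Add(0, -3) = -3)
Function('N')(n) = Add(Mul(23, n), Mul(23, Pow(n, 2))) (Function('N')(n) = Mul(23, Add(n, Pow(n, 2))) = Add(Mul(23, n), Mul(23, Pow(n, 2))))
Add(S, Function('N')(Function('p')(5, G))) = Add(-312, Mul(23, -3, Add(1, -3))) = Add(-312, Mul(23, -3, -2)) = Add(-312, 138) = -174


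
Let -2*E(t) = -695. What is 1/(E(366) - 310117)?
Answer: -2/619539 ≈ -3.2282e-6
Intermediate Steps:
E(t) = 695/2 (E(t) = -½*(-695) = 695/2)
1/(E(366) - 310117) = 1/(695/2 - 310117) = 1/(-619539/2) = -2/619539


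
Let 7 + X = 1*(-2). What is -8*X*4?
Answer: 288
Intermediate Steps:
X = -9 (X = -7 + 1*(-2) = -7 - 2 = -9)
-8*X*4 = -8*(-9)*4 = 72*4 = 288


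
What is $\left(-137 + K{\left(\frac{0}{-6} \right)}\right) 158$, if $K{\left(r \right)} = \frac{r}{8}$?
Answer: $-21646$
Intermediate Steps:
$K{\left(r \right)} = \frac{r}{8}$ ($K{\left(r \right)} = r \frac{1}{8} = \frac{r}{8}$)
$\left(-137 + K{\left(\frac{0}{-6} \right)}\right) 158 = \left(-137 + \frac{0 \frac{1}{-6}}{8}\right) 158 = \left(-137 + \frac{0 \left(- \frac{1}{6}\right)}{8}\right) 158 = \left(-137 + \frac{1}{8} \cdot 0\right) 158 = \left(-137 + 0\right) 158 = \left(-137\right) 158 = -21646$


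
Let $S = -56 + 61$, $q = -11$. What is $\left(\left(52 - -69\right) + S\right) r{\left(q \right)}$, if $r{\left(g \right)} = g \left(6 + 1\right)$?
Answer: $-9702$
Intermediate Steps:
$r{\left(g \right)} = 7 g$ ($r{\left(g \right)} = g 7 = 7 g$)
$S = 5$
$\left(\left(52 - -69\right) + S\right) r{\left(q \right)} = \left(\left(52 - -69\right) + 5\right) 7 \left(-11\right) = \left(\left(52 + 69\right) + 5\right) \left(-77\right) = \left(121 + 5\right) \left(-77\right) = 126 \left(-77\right) = -9702$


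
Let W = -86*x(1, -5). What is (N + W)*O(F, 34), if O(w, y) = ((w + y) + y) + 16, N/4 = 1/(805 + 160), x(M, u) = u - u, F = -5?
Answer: 316/965 ≈ 0.32746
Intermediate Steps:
x(M, u) = 0
N = 4/965 (N = 4/(805 + 160) = 4/965 ≈ 0.0041451)
O(w, y) = 16 + w + 2*y (O(w, y) = (w + 2*y) + 16 = 16 + w + 2*y)
W = 0 (W = -86*0 = 0)
(N + W)*O(F, 34) = (4/965 + 0)*(16 - 5 + 2*34) = 4*(16 - 5 + 68)/965 = (4/965)*79 = 316/965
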